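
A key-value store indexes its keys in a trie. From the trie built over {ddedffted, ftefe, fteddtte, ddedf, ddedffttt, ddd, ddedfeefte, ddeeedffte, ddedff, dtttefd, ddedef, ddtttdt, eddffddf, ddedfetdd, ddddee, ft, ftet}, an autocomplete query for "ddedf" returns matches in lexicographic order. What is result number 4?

ddedff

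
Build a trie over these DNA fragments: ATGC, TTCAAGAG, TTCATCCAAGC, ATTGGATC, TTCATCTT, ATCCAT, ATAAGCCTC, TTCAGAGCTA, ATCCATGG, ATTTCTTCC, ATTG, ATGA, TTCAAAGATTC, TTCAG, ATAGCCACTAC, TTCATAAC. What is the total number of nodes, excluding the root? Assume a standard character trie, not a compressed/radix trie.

For each word, the new-node count is its length minus the longest prefix already in the trie:
  "ATGC" → 4 new (A, T, G, C)
  "TTCAAGAG" → 8 new (T, T, C, A, A, G, A, G)
  "TTCATCCAAGC" → prefix "TTCA" already present; 7 new (T, C, C, A, A, G, C)
  "ATTGGATC" → prefix "AT" already present; 6 new (T, G, G, A, T, C)
  "TTCATCTT" → prefix "TTCATC" already present; 2 new (T, T)
  "ATCCAT" → prefix "AT" already present; 4 new (C, C, A, T)
  "ATAAGCCTC" → prefix "AT" already present; 7 new (A, A, G, C, C, T, C)
  "TTCAGAGCTA" → prefix "TTCA" already present; 6 new (G, A, G, C, T, A)
  "ATCCATGG" → prefix "ATCCAT" already present; 2 new (G, G)
  "ATTTCTTCC" → prefix "ATT" already present; 6 new (T, C, T, T, C, C)
  "ATTG" → prefix "ATTG" already present; 0 new (none)
  "ATGA" → prefix "ATG" already present; 1 new (A)
  "TTCAAAGATTC" → prefix "TTCAA" already present; 6 new (A, G, A, T, T, C)
  "TTCAG" → prefix "TTCAG" already present; 0 new (none)
  "ATAGCCACTAC" → prefix "ATA" already present; 8 new (G, C, C, A, C, T, A, C)
  "TTCATAAC" → prefix "TTCAT" already present; 3 new (A, A, C)
Total nodes = 4 + 8 + 7 + 6 + 2 + 4 + 7 + 6 + 2 + 6 + 0 + 1 + 6 + 0 + 8 + 3 = 70

70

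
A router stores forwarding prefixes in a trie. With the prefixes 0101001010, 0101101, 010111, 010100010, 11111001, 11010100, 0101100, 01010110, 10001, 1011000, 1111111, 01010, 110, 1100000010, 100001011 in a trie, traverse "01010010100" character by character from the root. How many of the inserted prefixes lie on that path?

2

Traverse "01010010100" character by character; count nodes along the way that are marked as word ends.
Prefixes of the query that are stored words: "01010", "0101001010"
Count: 2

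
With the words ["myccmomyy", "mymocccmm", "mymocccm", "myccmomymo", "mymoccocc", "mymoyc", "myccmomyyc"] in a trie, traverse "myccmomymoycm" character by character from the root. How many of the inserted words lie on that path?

1

Check each prefix of "myccmomymoycm" against the stored set — each match is an end-marker on the path.
Prefixes of the query that are stored words: "myccmomymo"
Count: 1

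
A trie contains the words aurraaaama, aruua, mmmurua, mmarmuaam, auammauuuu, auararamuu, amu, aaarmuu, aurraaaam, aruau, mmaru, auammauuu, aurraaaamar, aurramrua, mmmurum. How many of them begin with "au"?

Traverse to the node for "au", then collect every word in that subtree.
Words under "au": auammauuu, auammauuuu, auararamuu, aurraaaam, aurraaaama, aurraaaamar, aurramrua
Count: 7

7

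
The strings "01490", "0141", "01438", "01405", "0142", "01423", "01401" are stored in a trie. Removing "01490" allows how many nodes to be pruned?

After clearing the end-marker at "01490", prune upward until reaching a node still needed by another word.
The suffix "90" (2 nodes) is used only by "01490"; the node for "014" still has the child "1", so pruning stops there.
Nodes removed: 2

2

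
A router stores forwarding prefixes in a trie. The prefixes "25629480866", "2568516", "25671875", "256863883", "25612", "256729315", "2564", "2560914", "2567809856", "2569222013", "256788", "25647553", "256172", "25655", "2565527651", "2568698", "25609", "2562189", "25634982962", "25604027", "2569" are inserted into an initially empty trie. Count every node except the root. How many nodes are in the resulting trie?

81

Insert word by word; a character creates a node only if that edge doesn't already exist:
  "25629480866" → 11 new (2, 5, 6, 2, 9, 4, 8, 0, 8, 6, 6)
  "2568516" → prefix "256" already present; 4 new (8, 5, 1, 6)
  "25671875" → prefix "256" already present; 5 new (7, 1, 8, 7, 5)
  "256863883" → prefix "2568" already present; 5 new (6, 3, 8, 8, 3)
  "25612" → prefix "256" already present; 2 new (1, 2)
  "256729315" → prefix "2567" already present; 5 new (2, 9, 3, 1, 5)
  "2564" → prefix "256" already present; 1 new (4)
  "2560914" → prefix "256" already present; 4 new (0, 9, 1, 4)
  "2567809856" → prefix "2567" already present; 6 new (8, 0, 9, 8, 5, 6)
  "2569222013" → prefix "256" already present; 7 new (9, 2, 2, 2, 0, 1, 3)
  "256788" → prefix "25678" already present; 1 new (8)
  "25647553" → prefix "2564" already present; 4 new (7, 5, 5, 3)
  "256172" → prefix "2561" already present; 2 new (7, 2)
  "25655" → prefix "256" already present; 2 new (5, 5)
  "2565527651" → prefix "25655" already present; 5 new (2, 7, 6, 5, 1)
  "2568698" → prefix "25686" already present; 2 new (9, 8)
  "25609" → prefix "25609" already present; 0 new (none)
  "2562189" → prefix "2562" already present; 3 new (1, 8, 9)
  "25634982962" → prefix "256" already present; 8 new (3, 4, 9, 8, 2, 9, 6, 2)
  "25604027" → prefix "2560" already present; 4 new (4, 0, 2, 7)
  "2569" → prefix "2569" already present; 0 new (none)
Total nodes = 11 + 4 + 5 + 5 + 2 + 5 + 1 + 4 + 6 + 7 + 1 + 4 + 2 + 2 + 5 + 2 + 0 + 3 + 8 + 4 + 0 = 81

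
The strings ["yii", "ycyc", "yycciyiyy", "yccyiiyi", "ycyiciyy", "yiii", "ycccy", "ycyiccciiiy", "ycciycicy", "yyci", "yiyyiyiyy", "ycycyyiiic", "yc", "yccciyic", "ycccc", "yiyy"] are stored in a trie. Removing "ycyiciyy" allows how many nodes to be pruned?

3

Walk "ycyiciyy" from the leaf back toward the root, removing each node that no remaining word uses.
The suffix "iyy" (3 nodes) is used only by "ycyiciyy"; the node for "ycyic" still has the child "c", so pruning stops there.
Nodes removed: 3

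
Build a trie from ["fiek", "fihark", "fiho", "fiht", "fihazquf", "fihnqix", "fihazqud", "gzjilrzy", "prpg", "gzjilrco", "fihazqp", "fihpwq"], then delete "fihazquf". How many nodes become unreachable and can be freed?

A node on "fihazquf"'s path can go only if nothing else ends at it or branches off below it.
The suffix "f" (1 node) is used only by "fihazquf"; the node for "fihazqu" still has the child "d", so pruning stops there.
Nodes removed: 1

1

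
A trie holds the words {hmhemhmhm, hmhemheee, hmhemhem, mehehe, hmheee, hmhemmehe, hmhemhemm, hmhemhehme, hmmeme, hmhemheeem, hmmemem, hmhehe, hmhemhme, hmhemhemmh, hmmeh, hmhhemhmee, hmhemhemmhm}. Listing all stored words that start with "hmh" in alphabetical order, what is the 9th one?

hmhemhemmhm

Filter for "hmh…" and sort: "hmheee", "hmhehe", "hmhemheee", "hmhemheeem", "hmhemhehme", "hmhemhem", "hmhemhemm", "hmhemhemmh", "hmhemhemmhm", "hmhemhme", "hmhemhmhm", "hmhemmehe", "hmhhemhmee"
Position 9: hmhemhemmhm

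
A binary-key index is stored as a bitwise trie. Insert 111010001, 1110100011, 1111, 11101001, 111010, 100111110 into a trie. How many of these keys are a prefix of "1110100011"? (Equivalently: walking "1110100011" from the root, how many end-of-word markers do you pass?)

Check each prefix of "1110100011" against the stored set — each match is an end-marker on the path.
Prefixes of the query that are stored words: "111010", "111010001", "1110100011"
Count: 3

3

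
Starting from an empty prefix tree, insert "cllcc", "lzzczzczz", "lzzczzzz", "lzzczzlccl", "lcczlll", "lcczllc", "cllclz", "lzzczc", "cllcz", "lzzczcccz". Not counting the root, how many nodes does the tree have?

34

Insert word by word; a character creates a node only if that edge doesn't already exist:
  "cllcc" → 5 new (c, l, l, c, c)
  "lzzczzczz" → 9 new (l, z, z, c, z, z, c, z, z)
  "lzzczzzz" → prefix "lzzczz" already present; 2 new (z, z)
  "lzzczzlccl" → prefix "lzzczz" already present; 4 new (l, c, c, l)
  "lcczlll" → prefix "l" already present; 6 new (c, c, z, l, l, l)
  "lcczllc" → prefix "lcczll" already present; 1 new (c)
  "cllclz" → prefix "cllc" already present; 2 new (l, z)
  "lzzczc" → prefix "lzzcz" already present; 1 new (c)
  "cllcz" → prefix "cllc" already present; 1 new (z)
  "lzzczcccz" → prefix "lzzczc" already present; 3 new (c, c, z)
Total nodes = 5 + 9 + 2 + 4 + 6 + 1 + 2 + 1 + 1 + 3 = 34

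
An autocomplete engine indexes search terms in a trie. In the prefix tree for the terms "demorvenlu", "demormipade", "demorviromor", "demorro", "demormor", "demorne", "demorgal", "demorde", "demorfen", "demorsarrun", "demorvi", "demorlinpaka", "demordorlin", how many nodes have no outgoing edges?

12

Leaves are exactly the stored words that no other stored word extends.
Those words: "demorde", "demordorlin", "demorfen", "demorgal", "demorlinpaka", "demormipade", "demormor", "demorne", "demorro", "demorsarrun", "demorvenlu", "demorviromor"
Leaf count: 12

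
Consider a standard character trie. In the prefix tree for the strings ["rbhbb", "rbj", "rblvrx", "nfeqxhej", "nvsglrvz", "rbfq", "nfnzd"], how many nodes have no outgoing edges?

7

A leaf is a node with no children — equivalently, the end of a word that is not a proper prefix of any other stored word.
Those words: "nfeqxhej", "nfnzd", "nvsglrvz", "rbfq", "rbhbb", "rbj", "rblvrx"
Leaf count: 7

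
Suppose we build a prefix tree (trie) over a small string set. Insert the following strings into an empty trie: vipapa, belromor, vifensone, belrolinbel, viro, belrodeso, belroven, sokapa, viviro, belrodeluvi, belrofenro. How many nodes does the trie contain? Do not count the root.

55

For each word, the new-node count is its length minus the longest prefix already in the trie:
  "vipapa" → 6 new (v, i, p, a, p, a)
  "belromor" → 8 new (b, e, l, r, o, m, o, r)
  "vifensone" → prefix "vi" already present; 7 new (f, e, n, s, o, n, e)
  "belrolinbel" → prefix "belro" already present; 6 new (l, i, n, b, e, l)
  "viro" → prefix "vi" already present; 2 new (r, o)
  "belrodeso" → prefix "belro" already present; 4 new (d, e, s, o)
  "belroven" → prefix "belro" already present; 3 new (v, e, n)
  "sokapa" → 6 new (s, o, k, a, p, a)
  "viviro" → prefix "vi" already present; 4 new (v, i, r, o)
  "belrodeluvi" → prefix "belrode" already present; 4 new (l, u, v, i)
  "belrofenro" → prefix "belro" already present; 5 new (f, e, n, r, o)
Total nodes = 6 + 8 + 7 + 6 + 2 + 4 + 3 + 6 + 4 + 4 + 5 = 55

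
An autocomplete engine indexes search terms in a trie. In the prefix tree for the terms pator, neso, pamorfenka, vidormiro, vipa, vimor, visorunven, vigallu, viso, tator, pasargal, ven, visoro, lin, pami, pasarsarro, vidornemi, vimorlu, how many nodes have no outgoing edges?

16

Leaves are exactly the stored words that no other stored word extends.
Those words: "lin", "neso", "pami", "pamorfenka", "pasargal", "pasarsarro", "pator", "tator", "ven", "vidormiro", "vidornemi", "vigallu", "vimorlu", "vipa", "visoro", "visorunven"
Leaf count: 16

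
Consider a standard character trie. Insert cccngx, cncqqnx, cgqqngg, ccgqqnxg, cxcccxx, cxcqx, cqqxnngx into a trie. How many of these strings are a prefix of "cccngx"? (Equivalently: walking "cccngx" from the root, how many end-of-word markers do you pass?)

Check each prefix of "cccngx" against the stored set — each match is an end-marker on the path.
Prefixes of the query that are stored words: "cccngx"
Count: 1

1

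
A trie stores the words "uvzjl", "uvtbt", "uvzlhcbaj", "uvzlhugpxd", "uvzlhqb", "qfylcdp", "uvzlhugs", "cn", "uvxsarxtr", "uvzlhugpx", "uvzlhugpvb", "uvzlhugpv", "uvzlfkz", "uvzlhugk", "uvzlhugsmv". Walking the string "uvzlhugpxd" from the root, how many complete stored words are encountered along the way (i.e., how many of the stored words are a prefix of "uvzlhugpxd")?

Traverse "uvzlhugpxd" character by character; count nodes along the way that are marked as word ends.
Prefixes of the query that are stored words: "uvzlhugpx", "uvzlhugpxd"
Count: 2

2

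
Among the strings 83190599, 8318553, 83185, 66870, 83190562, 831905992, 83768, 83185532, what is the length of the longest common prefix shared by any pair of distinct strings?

8

The deepest shared node is where two words last agree before diverging.
e.g. "83190599" and "831905992" share the prefix "83190599" of length 8; no pair shares a longer one.
Longest shared-prefix length: 8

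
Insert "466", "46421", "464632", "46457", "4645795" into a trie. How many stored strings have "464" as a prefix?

4

Filter for entries beginning with "464":
Words under "464": 46421, 46457, 4645795, 464632
Count: 4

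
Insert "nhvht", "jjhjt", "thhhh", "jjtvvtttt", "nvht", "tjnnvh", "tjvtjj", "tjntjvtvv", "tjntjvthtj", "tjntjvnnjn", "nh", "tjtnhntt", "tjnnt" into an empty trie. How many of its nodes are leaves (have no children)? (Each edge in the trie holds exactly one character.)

12

Leaves are exactly the stored words that no other stored word extends.
Those words: "jjhjt", "jjtvvtttt", "nhvht", "nvht", "thhhh", "tjnnt", "tjnnvh", "tjntjvnnjn", "tjntjvthtj", "tjntjvtvv", "tjtnhntt", "tjvtjj"
Leaf count: 12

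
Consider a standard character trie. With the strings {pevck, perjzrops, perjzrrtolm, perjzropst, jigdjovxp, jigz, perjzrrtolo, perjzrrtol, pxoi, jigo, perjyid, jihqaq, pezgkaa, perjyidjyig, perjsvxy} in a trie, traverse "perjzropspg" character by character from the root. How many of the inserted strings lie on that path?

Walk "perjzropspg" from the root; an end-of-word marker is hit whenever a stored word is a prefix of "perjzropspg".
Prefixes of the query that are stored words: "perjzrops"
Count: 1

1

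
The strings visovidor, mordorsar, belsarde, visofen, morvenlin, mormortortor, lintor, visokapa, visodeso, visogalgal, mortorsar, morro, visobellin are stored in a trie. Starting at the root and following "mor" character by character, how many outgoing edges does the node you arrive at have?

5

Follow the path "mor" to its node, then look at its outgoing edges.
Distinct next characters after "mor": d, m, r, t, v.
That node has 5 child edges.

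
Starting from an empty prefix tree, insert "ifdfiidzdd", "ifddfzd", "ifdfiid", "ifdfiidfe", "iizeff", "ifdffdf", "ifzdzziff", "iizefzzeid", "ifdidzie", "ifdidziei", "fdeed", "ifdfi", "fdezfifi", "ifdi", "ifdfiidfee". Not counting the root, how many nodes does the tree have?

Trace insertions, counting only characters that open a new branch:
  "ifdfiidzdd" → 10 new (i, f, d, f, i, i, d, z, d, d)
  "ifddfzd" → prefix "ifd" already present; 4 new (d, f, z, d)
  "ifdfiid" → prefix "ifdfiid" already present; 0 new (none)
  "ifdfiidfe" → prefix "ifdfiid" already present; 2 new (f, e)
  "iizeff" → prefix "i" already present; 5 new (i, z, e, f, f)
  "ifdffdf" → prefix "ifdf" already present; 3 new (f, d, f)
  "ifzdzziff" → prefix "if" already present; 7 new (z, d, z, z, i, f, f)
  "iizefzzeid" → prefix "iizef" already present; 5 new (z, z, e, i, d)
  "ifdidzie" → prefix "ifd" already present; 5 new (i, d, z, i, e)
  "ifdidziei" → prefix "ifdidzie" already present; 1 new (i)
  "fdeed" → 5 new (f, d, e, e, d)
  "ifdfi" → prefix "ifdfi" already present; 0 new (none)
  "fdezfifi" → prefix "fde" already present; 5 new (z, f, i, f, i)
  "ifdi" → prefix "ifdi" already present; 0 new (none)
  "ifdfiidfee" → prefix "ifdfiidfe" already present; 1 new (e)
Total nodes = 10 + 4 + 0 + 2 + 5 + 3 + 7 + 5 + 5 + 1 + 5 + 0 + 5 + 0 + 1 = 53

53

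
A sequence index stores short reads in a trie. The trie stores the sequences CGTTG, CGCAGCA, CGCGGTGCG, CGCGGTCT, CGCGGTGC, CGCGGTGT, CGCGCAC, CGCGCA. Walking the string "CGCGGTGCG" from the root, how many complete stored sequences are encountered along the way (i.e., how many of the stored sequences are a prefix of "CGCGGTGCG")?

Traverse "CGCGGTGCG" character by character; count nodes along the way that are marked as word ends.
Prefixes of the query that are stored words: "CGCGGTGC", "CGCGGTGCG"
Count: 2

2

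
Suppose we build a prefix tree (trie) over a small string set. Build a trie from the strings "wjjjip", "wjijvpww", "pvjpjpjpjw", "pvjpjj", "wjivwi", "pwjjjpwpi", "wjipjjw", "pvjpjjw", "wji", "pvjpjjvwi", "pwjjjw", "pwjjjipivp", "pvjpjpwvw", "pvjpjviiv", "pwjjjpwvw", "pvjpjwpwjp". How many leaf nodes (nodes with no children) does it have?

14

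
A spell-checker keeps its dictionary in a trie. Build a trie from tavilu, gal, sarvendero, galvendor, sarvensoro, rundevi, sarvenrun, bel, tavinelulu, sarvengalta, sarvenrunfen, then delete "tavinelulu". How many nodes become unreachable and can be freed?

Walk "tavinelulu" from the leaf back toward the root, removing each node that no remaining word uses.
The suffix "nelulu" (6 nodes) is used only by "tavinelulu"; the node for "tavi" still has the child "l", so pruning stops there.
Nodes removed: 6

6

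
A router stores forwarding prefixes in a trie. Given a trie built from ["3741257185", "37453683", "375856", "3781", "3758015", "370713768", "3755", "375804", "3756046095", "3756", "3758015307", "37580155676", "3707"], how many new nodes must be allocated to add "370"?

"370" is already a full path in the trie; only an end-marker is added.
No new nodes are needed: 0.

0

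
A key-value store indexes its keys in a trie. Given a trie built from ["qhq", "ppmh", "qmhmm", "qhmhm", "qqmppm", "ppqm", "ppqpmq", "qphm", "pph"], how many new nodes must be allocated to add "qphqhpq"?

"qph" is already a path in the trie; the remaining "qhpq" must be added.
So 7 − 3 = 4 new nodes.

4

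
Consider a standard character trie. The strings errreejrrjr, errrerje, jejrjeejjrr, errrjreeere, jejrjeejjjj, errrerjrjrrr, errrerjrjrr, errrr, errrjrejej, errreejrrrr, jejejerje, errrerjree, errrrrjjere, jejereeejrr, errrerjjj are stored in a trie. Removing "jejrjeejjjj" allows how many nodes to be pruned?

2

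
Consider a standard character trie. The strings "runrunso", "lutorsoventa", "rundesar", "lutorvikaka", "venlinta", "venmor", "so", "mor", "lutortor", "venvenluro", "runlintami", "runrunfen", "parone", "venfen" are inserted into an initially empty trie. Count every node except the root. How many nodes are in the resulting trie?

76

Trace insertions, counting only characters that open a new branch:
  "runrunso" → 8 new (r, u, n, r, u, n, s, o)
  "lutorsoventa" → 12 new (l, u, t, o, r, s, o, v, e, n, t, a)
  "rundesar" → prefix "run" already present; 5 new (d, e, s, a, r)
  "lutorvikaka" → prefix "lutor" already present; 6 new (v, i, k, a, k, a)
  "venlinta" → 8 new (v, e, n, l, i, n, t, a)
  "venmor" → prefix "ven" already present; 3 new (m, o, r)
  "so" → 2 new (s, o)
  "mor" → 3 new (m, o, r)
  "lutortor" → prefix "lutor" already present; 3 new (t, o, r)
  "venvenluro" → prefix "ven" already present; 7 new (v, e, n, l, u, r, o)
  "runlintami" → prefix "run" already present; 7 new (l, i, n, t, a, m, i)
  "runrunfen" → prefix "runrun" already present; 3 new (f, e, n)
  "parone" → 6 new (p, a, r, o, n, e)
  "venfen" → prefix "ven" already present; 3 new (f, e, n)
Total nodes = 8 + 12 + 5 + 6 + 8 + 3 + 2 + 3 + 3 + 7 + 7 + 3 + 6 + 3 = 76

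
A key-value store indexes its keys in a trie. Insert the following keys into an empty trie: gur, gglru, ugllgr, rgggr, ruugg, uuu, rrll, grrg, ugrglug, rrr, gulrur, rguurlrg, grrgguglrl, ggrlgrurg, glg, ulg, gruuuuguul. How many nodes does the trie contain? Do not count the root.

Trace insertions, counting only characters that open a new branch:
  "gur" → 3 new (g, u, r)
  "gglru" → prefix "g" already present; 4 new (g, l, r, u)
  "ugllgr" → 6 new (u, g, l, l, g, r)
  "rgggr" → 5 new (r, g, g, g, r)
  "ruugg" → prefix "r" already present; 4 new (u, u, g, g)
  "uuu" → prefix "u" already present; 2 new (u, u)
  "rrll" → prefix "r" already present; 3 new (r, l, l)
  "grrg" → prefix "g" already present; 3 new (r, r, g)
  "ugrglug" → prefix "ug" already present; 5 new (r, g, l, u, g)
  "rrr" → prefix "rr" already present; 1 new (r)
  "gulrur" → prefix "gu" already present; 4 new (l, r, u, r)
  "rguurlrg" → prefix "rg" already present; 6 new (u, u, r, l, r, g)
  "grrgguglrl" → prefix "grrg" already present; 6 new (g, u, g, l, r, l)
  "ggrlgrurg" → prefix "gg" already present; 7 new (r, l, g, r, u, r, g)
  "glg" → prefix "g" already present; 2 new (l, g)
  "ulg" → prefix "u" already present; 2 new (l, g)
  "gruuuuguul" → prefix "gr" already present; 8 new (u, u, u, u, g, u, u, l)
Total nodes = 3 + 4 + 6 + 5 + 4 + 2 + 3 + 3 + 5 + 1 + 4 + 6 + 6 + 7 + 2 + 2 + 8 = 71

71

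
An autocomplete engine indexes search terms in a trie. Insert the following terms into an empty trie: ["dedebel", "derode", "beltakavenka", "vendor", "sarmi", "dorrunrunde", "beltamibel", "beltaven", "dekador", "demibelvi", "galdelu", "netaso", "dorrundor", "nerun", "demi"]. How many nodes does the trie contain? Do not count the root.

83

Trace insertions, counting only characters that open a new branch:
  "dedebel" → 7 new (d, e, d, e, b, e, l)
  "derode" → prefix "de" already present; 4 new (r, o, d, e)
  "beltakavenka" → 12 new (b, e, l, t, a, k, a, v, e, n, k, a)
  "vendor" → 6 new (v, e, n, d, o, r)
  "sarmi" → 5 new (s, a, r, m, i)
  "dorrunrunde" → prefix "d" already present; 10 new (o, r, r, u, n, r, u, n, d, e)
  "beltamibel" → prefix "belta" already present; 5 new (m, i, b, e, l)
  "beltaven" → prefix "belta" already present; 3 new (v, e, n)
  "dekador" → prefix "de" already present; 5 new (k, a, d, o, r)
  "demibelvi" → prefix "de" already present; 7 new (m, i, b, e, l, v, i)
  "galdelu" → 7 new (g, a, l, d, e, l, u)
  "netaso" → 6 new (n, e, t, a, s, o)
  "dorrundor" → prefix "dorrun" already present; 3 new (d, o, r)
  "nerun" → prefix "ne" already present; 3 new (r, u, n)
  "demi" → prefix "demi" already present; 0 new (none)
Total nodes = 7 + 4 + 12 + 6 + 5 + 10 + 5 + 3 + 5 + 7 + 7 + 6 + 3 + 3 + 0 = 83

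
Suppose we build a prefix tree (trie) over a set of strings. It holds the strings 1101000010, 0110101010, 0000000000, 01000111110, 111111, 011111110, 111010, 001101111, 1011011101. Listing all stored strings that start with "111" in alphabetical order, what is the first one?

DFS of the "111" subtree visits, in order: "111010", "111111"
The 1st is 111010.

111010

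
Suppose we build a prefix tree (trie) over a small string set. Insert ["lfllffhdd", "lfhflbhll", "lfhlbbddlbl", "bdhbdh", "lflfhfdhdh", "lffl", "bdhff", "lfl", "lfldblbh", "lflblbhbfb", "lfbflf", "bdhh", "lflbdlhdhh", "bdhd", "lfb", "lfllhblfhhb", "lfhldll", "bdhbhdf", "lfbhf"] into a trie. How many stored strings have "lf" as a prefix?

14

Filter for entries beginning with "lf":
Words under "lf": lfb, lfbflf, lfbhf, lffl, lfhflbhll, lfhlbbddlbl, lfhldll, lfl, lflbdlhdhh, lflblbhbfb, lfldblbh, lflfhfdhdh, lfllffhdd, lfllhblfhhb
Count: 14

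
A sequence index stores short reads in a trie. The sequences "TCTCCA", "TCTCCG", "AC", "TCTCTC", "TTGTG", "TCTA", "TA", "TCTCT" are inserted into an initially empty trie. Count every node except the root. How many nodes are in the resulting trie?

For each word, the new-node count is its length minus the longest prefix already in the trie:
  "TCTCCA" → 6 new (T, C, T, C, C, A)
  "TCTCCG" → prefix "TCTCC" already present; 1 new (G)
  "AC" → 2 new (A, C)
  "TCTCTC" → prefix "TCTC" already present; 2 new (T, C)
  "TTGTG" → prefix "T" already present; 4 new (T, G, T, G)
  "TCTA" → prefix "TCT" already present; 1 new (A)
  "TA" → prefix "T" already present; 1 new (A)
  "TCTCT" → prefix "TCTCT" already present; 0 new (none)
Total nodes = 6 + 1 + 2 + 2 + 4 + 1 + 1 + 0 = 17

17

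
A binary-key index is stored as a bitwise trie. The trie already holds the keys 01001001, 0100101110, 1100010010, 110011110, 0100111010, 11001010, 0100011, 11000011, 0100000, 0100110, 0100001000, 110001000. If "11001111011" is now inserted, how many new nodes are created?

2

The longest prefix of "11001111011" already in the trie is "110011110" (length 9).
New nodes needed: |"11001111011"| − 9 = 11 − 9 = 2.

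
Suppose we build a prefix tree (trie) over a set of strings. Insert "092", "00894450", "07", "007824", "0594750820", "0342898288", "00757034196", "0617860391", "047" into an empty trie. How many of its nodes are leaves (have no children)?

9

A leaf is a node with no children — equivalently, the end of a word that is not a proper prefix of any other stored word.
Those words: "00757034196", "007824", "00894450", "0342898288", "047", "0594750820", "0617860391", "07", "092"
Leaf count: 9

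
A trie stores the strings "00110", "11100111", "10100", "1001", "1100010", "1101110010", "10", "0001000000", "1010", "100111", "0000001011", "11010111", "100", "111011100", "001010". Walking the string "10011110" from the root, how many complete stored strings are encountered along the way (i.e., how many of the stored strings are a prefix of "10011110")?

4

Traverse "10011110" character by character; count nodes along the way that are marked as word ends.
Prefixes of the query that are stored words: "10", "100", "1001", "100111"
Count: 4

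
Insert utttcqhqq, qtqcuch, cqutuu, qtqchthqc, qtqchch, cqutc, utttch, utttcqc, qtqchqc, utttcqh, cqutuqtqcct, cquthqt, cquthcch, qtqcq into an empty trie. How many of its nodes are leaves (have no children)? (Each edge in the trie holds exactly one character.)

A leaf is a node with no children — equivalently, the end of a word that is not a proper prefix of any other stored word.
Those words: "cqutc", "cquthcch", "cquthqt", "cqutuqtqcct", "cqutuu", "qtqchch", "qtqchqc", "qtqchthqc", "qtqcq", "qtqcuch", "utttch", "utttcqc", "utttcqhqq"
Leaf count: 13

13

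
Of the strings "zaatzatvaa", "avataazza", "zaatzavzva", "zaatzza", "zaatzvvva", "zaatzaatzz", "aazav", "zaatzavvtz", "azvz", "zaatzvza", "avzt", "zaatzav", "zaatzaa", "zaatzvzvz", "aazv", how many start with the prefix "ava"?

1

Walk to "ava"; the words in its subtree are exactly those with that prefix.
Words under "ava": avataazza
Count: 1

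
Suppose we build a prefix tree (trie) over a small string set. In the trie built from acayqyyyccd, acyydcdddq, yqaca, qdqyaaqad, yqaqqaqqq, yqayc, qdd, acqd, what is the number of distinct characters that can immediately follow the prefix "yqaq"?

1

Follow the path "yqaq" to its node, then look at its outgoing edges.
Characters that immediately follow "yqaq" among the stored strings: {q}.
That node has 1 child edge.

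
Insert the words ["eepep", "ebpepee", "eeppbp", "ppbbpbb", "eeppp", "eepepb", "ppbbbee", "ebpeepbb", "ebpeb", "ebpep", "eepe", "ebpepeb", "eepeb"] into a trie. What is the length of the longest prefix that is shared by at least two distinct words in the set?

6

Equivalently: take the maximum, over all pairs, of their longest common prefix length.
"ebpepeb" and "ebpepee" agree on "ebpepe" (6 characters) before diverging; nothing deeper is shared.
Longest shared-prefix length: 6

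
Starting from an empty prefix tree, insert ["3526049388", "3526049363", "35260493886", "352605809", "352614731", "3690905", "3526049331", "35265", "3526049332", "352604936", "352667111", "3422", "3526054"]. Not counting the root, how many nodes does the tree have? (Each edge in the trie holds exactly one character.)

41

Insert word by word; a character creates a node only if that edge doesn't already exist:
  "3526049388" → 10 new (3, 5, 2, 6, 0, 4, 9, 3, 8, 8)
  "3526049363" → prefix "35260493" already present; 2 new (6, 3)
  "35260493886" → prefix "3526049388" already present; 1 new (6)
  "352605809" → prefix "35260" already present; 4 new (5, 8, 0, 9)
  "352614731" → prefix "3526" already present; 5 new (1, 4, 7, 3, 1)
  "3690905" → prefix "3" already present; 6 new (6, 9, 0, 9, 0, 5)
  "3526049331" → prefix "35260493" already present; 2 new (3, 1)
  "35265" → prefix "3526" already present; 1 new (5)
  "3526049332" → prefix "352604933" already present; 1 new (2)
  "352604936" → prefix "352604936" already present; 0 new (none)
  "352667111" → prefix "3526" already present; 5 new (6, 7, 1, 1, 1)
  "3422" → prefix "3" already present; 3 new (4, 2, 2)
  "3526054" → prefix "352605" already present; 1 new (4)
Total nodes = 10 + 2 + 1 + 4 + 5 + 6 + 2 + 1 + 1 + 0 + 5 + 3 + 1 = 41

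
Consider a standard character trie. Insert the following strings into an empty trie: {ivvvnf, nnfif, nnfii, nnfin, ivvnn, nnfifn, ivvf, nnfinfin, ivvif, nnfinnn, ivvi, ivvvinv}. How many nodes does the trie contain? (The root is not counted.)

Count nodes per top-level branch (shared prefixes stored once):
  'i'-branch (ivvf, ivvi, ivvif, ivvnn, ivvvinv, ivvvnf): 14 nodes
  'n'-branch (nnfif, nnfifn, nnfii, nnfin, nnfinfin, nnfinnn): 13 nodes
Sum: 27

27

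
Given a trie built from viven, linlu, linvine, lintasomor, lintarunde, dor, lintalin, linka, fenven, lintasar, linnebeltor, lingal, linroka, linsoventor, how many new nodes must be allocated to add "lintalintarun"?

5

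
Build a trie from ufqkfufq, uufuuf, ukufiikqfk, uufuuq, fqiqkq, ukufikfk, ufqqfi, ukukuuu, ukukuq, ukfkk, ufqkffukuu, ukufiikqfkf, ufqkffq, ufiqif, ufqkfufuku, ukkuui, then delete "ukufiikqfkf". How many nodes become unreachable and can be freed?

1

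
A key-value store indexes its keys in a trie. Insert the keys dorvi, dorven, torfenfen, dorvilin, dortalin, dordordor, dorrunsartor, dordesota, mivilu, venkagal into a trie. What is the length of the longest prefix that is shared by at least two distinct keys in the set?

5

Equivalently: take the maximum, over all pairs, of their longest common prefix length.
"dorvi" and "dorvilin" agree on "dorvi" (5 characters) before diverging; nothing deeper is shared.
Longest shared-prefix length: 5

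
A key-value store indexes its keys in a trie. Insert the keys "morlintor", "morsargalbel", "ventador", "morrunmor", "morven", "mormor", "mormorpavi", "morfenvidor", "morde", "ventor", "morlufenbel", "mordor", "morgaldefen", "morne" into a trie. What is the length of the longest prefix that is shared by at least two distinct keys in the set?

Look for the deepest trie node that still has at least two words in its subtree.
"mormor" and "mormorpavi" agree on "mormor" (6 characters) before diverging; nothing deeper is shared.
Longest shared-prefix length: 6

6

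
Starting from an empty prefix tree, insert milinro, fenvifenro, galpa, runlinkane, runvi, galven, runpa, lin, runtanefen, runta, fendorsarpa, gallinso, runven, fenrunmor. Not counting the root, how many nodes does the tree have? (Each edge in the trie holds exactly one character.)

Insert word by word; a character creates a node only if that edge doesn't already exist:
  "milinro" → 7 new (m, i, l, i, n, r, o)
  "fenvifenro" → 10 new (f, e, n, v, i, f, e, n, r, o)
  "galpa" → 5 new (g, a, l, p, a)
  "runlinkane" → 10 new (r, u, n, l, i, n, k, a, n, e)
  "runvi" → prefix "run" already present; 2 new (v, i)
  "galven" → prefix "gal" already present; 3 new (v, e, n)
  "runpa" → prefix "run" already present; 2 new (p, a)
  "lin" → 3 new (l, i, n)
  "runtanefen" → prefix "run" already present; 7 new (t, a, n, e, f, e, n)
  "runta" → prefix "runta" already present; 0 new (none)
  "fendorsarpa" → prefix "fen" already present; 8 new (d, o, r, s, a, r, p, a)
  "gallinso" → prefix "gal" already present; 5 new (l, i, n, s, o)
  "runven" → prefix "runv" already present; 2 new (e, n)
  "fenrunmor" → prefix "fen" already present; 6 new (r, u, n, m, o, r)
Total nodes = 7 + 10 + 5 + 10 + 2 + 3 + 2 + 3 + 7 + 0 + 8 + 5 + 2 + 6 = 70

70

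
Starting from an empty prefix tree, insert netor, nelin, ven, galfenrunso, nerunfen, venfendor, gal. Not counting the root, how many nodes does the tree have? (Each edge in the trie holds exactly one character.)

For each word, the new-node count is its length minus the longest prefix already in the trie:
  "netor" → 5 new (n, e, t, o, r)
  "nelin" → prefix "ne" already present; 3 new (l, i, n)
  "ven" → 3 new (v, e, n)
  "galfenrunso" → 11 new (g, a, l, f, e, n, r, u, n, s, o)
  "nerunfen" → prefix "ne" already present; 6 new (r, u, n, f, e, n)
  "venfendor" → prefix "ven" already present; 6 new (f, e, n, d, o, r)
  "gal" → prefix "gal" already present; 0 new (none)
Total nodes = 5 + 3 + 3 + 11 + 6 + 6 + 0 = 34

34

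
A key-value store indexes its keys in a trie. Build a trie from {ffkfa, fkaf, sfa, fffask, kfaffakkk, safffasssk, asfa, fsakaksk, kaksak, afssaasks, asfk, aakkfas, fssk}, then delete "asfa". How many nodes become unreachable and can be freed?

After clearing the end-marker at "asfa", prune upward until reaching a node still needed by another word.
The suffix "a" (1 node) is used only by "asfa"; the node for "asf" still has the child "k", so pruning stops there.
Nodes removed: 1

1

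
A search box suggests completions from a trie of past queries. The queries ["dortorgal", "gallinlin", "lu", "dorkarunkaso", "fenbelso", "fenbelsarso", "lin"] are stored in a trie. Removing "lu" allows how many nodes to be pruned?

Walk "lu" from the leaf back toward the root, removing each node that no remaining word uses.
The suffix "u" (1 node) is used only by "lu"; the node for "l" still has the child "i", so pruning stops there.
Nodes removed: 1

1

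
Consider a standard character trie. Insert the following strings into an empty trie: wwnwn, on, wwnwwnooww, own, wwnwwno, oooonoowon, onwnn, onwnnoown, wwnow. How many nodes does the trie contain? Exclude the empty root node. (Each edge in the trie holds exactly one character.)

Insert word by word; a character creates a node only if that edge doesn't already exist:
  "wwnwn" → 5 new (w, w, n, w, n)
  "on" → 2 new (o, n)
  "wwnwwnooww" → prefix "wwnw" already present; 6 new (w, n, o, o, w, w)
  "own" → prefix "o" already present; 2 new (w, n)
  "wwnwwno" → prefix "wwnwwno" already present; 0 new (none)
  "oooonoowon" → prefix "o" already present; 9 new (o, o, o, n, o, o, w, o, n)
  "onwnn" → prefix "on" already present; 3 new (w, n, n)
  "onwnnoown" → prefix "onwnn" already present; 4 new (o, o, w, n)
  "wwnow" → prefix "wwn" already present; 2 new (o, w)
Total nodes = 5 + 2 + 6 + 2 + 0 + 9 + 3 + 4 + 2 = 33

33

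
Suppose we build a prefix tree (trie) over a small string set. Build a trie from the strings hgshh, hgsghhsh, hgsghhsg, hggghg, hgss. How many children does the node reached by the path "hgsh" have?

1

Follow the path "hgsh" to its node, then look at its outgoing edges.
Characters that immediately follow "hgsh" among the stored strings: {h}.
That node has 1 child edge.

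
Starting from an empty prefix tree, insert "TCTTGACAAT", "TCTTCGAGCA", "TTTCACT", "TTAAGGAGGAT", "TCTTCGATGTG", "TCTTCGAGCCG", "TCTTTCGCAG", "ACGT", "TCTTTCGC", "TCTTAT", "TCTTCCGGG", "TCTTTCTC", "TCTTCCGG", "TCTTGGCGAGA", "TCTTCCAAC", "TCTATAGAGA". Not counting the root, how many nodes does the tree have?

71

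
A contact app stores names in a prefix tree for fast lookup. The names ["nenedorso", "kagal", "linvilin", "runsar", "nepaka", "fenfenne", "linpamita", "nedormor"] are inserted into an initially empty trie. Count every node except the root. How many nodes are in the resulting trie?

52

For each word, the new-node count is its length minus the longest prefix already in the trie:
  "nenedorso" → 9 new (n, e, n, e, d, o, r, s, o)
  "kagal" → 5 new (k, a, g, a, l)
  "linvilin" → 8 new (l, i, n, v, i, l, i, n)
  "runsar" → 6 new (r, u, n, s, a, r)
  "nepaka" → prefix "ne" already present; 4 new (p, a, k, a)
  "fenfenne" → 8 new (f, e, n, f, e, n, n, e)
  "linpamita" → prefix "lin" already present; 6 new (p, a, m, i, t, a)
  "nedormor" → prefix "ne" already present; 6 new (d, o, r, m, o, r)
Total nodes = 9 + 5 + 8 + 6 + 4 + 8 + 6 + 6 = 52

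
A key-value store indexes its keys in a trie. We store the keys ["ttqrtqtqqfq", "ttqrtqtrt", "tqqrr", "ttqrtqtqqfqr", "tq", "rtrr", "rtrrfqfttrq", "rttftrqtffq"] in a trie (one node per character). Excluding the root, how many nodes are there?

38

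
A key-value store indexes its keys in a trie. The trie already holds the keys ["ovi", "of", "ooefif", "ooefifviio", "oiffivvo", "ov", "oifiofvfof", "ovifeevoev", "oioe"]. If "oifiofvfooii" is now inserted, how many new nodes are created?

3

The longest prefix of "oifiofvfooii" already in the trie is "oifiofvfo" (length 9).
New nodes needed: |"oifiofvfooii"| − 9 = 12 − 9 = 3.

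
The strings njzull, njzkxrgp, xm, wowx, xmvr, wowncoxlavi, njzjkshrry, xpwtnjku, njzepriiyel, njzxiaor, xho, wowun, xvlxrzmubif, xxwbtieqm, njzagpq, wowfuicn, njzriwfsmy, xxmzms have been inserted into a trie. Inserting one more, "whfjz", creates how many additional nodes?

4

The longest prefix of "whfjz" already in the trie is "w" (length 1).
So 5 − 1 = 4 new nodes.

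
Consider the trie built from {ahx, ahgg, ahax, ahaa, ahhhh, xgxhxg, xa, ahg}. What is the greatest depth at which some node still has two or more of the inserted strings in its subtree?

3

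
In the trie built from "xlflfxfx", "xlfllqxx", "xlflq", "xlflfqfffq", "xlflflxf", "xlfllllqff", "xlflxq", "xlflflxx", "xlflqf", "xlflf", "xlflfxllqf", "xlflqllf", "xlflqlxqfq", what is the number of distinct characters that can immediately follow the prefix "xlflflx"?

Follow the path "xlflflx" to its node, then look at its outgoing edges.
Distinct next characters after "xlflflx": f, x.
That node has 2 child edges.

2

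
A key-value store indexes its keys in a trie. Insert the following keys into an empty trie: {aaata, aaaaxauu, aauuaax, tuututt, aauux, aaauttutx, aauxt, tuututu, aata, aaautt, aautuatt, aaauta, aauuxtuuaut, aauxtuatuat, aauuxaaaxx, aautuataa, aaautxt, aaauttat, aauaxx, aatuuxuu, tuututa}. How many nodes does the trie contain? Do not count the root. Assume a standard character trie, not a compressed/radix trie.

Count nodes per top-level branch (shared prefixes stored once):
  'a'-branch (aaaaxauu, aaata, aaauta, aaautt, aaauttat, aaauttutx, aaautxt, aata, aatuuxuu, aauaxx, aautuataa, aautuatt, aauuaax, aauux, aauuxaaaxx, aauuxtuuaut, aauxt, aauxtuatuat): 63 nodes
  't'-branch (tuututa, tuututt, tuututu): 9 nodes
Sum: 72

72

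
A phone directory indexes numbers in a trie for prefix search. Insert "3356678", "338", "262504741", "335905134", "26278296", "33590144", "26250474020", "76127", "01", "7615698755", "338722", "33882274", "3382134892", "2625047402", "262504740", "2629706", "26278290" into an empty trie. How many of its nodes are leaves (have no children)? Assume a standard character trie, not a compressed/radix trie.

14

Leaves are exactly the stored words that no other stored word extends.
Those words: "01", "26250474020", "262504741", "26278290", "26278296", "2629706", "3356678", "33590144", "335905134", "3382134892", "338722", "33882274", "76127", "7615698755"
Leaf count: 14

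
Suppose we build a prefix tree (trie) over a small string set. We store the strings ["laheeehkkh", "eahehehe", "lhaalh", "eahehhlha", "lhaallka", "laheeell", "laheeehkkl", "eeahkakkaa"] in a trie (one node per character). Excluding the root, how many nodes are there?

Count nodes per top-level branch (shared prefixes stored once):
  'e'-branch (eahehehe, eahehhlha, eeahkakkaa): 21 nodes
  'l'-branch (laheeehkkh, laheeehkkl, laheeell, lhaalh, lhaallka): 21 nodes
Sum: 42

42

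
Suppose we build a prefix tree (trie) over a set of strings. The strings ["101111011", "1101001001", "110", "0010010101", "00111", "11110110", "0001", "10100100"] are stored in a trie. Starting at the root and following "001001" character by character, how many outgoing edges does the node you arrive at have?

1

Walk "001001" from the root, arriving at one node.
Characters that immediately follow "001001" among the stored strings: {0}.
That node has 1 child edge.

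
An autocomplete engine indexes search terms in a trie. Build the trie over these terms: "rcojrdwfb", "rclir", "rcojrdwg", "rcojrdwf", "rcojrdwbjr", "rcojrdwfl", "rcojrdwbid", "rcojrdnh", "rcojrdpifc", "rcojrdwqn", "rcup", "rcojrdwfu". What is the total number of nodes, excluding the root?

For each word, the new-node count is its length minus the longest prefix already in the trie:
  "rcojrdwfb" → 9 new (r, c, o, j, r, d, w, f, b)
  "rclir" → prefix "rc" already present; 3 new (l, i, r)
  "rcojrdwg" → prefix "rcojrdw" already present; 1 new (g)
  "rcojrdwf" → prefix "rcojrdwf" already present; 0 new (none)
  "rcojrdwbjr" → prefix "rcojrdw" already present; 3 new (b, j, r)
  "rcojrdwfl" → prefix "rcojrdwf" already present; 1 new (l)
  "rcojrdwbid" → prefix "rcojrdwb" already present; 2 new (i, d)
  "rcojrdnh" → prefix "rcojrd" already present; 2 new (n, h)
  "rcojrdpifc" → prefix "rcojrd" already present; 4 new (p, i, f, c)
  "rcojrdwqn" → prefix "rcojrdw" already present; 2 new (q, n)
  "rcup" → prefix "rc" already present; 2 new (u, p)
  "rcojrdwfu" → prefix "rcojrdwf" already present; 1 new (u)
Total nodes = 9 + 3 + 1 + 0 + 3 + 1 + 2 + 2 + 4 + 2 + 2 + 1 = 30

30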